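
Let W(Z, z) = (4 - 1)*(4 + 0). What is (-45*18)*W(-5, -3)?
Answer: -9720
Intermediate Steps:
W(Z, z) = 12 (W(Z, z) = 3*4 = 12)
(-45*18)*W(-5, -3) = -45*18*12 = -810*12 = -9720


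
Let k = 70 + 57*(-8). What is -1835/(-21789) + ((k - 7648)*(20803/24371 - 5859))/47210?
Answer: 12497104113715843/12534720466995 ≈ 997.00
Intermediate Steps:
k = -386 (k = 70 - 456 = -386)
-1835/(-21789) + ((k - 7648)*(20803/24371 - 5859))/47210 = -1835/(-21789) + ((-386 - 7648)*(20803/24371 - 5859))/47210 = -1835*(-1/21789) - 8034*(20803*(1/24371) - 5859)*(1/47210) = 1835/21789 - 8034*(20803/24371 - 5859)*(1/47210) = 1835/21789 - 8034*(-142768886/24371)*(1/47210) = 1835/21789 + (1147005230124/24371)*(1/47210) = 1835/21789 + 573502615062/575277455 = 12497104113715843/12534720466995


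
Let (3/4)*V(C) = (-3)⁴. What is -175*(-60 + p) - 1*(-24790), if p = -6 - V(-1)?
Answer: 55240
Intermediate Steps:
V(C) = 108 (V(C) = (4/3)*(-3)⁴ = (4/3)*81 = 108)
p = -114 (p = -6 - 1*108 = -6 - 108 = -114)
-175*(-60 + p) - 1*(-24790) = -175*(-60 - 114) - 1*(-24790) = -175*(-174) + 24790 = 30450 + 24790 = 55240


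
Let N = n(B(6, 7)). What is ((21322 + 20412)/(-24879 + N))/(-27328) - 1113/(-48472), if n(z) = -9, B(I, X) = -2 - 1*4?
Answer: 6776945815/294354557184 ≈ 0.023023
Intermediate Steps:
B(I, X) = -6 (B(I, X) = -2 - 4 = -6)
N = -9
((21322 + 20412)/(-24879 + N))/(-27328) - 1113/(-48472) = ((21322 + 20412)/(-24879 - 9))/(-27328) - 1113/(-48472) = (41734/(-24888))*(-1/27328) - 1113*(-1/48472) = (41734*(-1/24888))*(-1/27328) + 1113/48472 = -20867/12444*(-1/27328) + 1113/48472 = 2981/48581376 + 1113/48472 = 6776945815/294354557184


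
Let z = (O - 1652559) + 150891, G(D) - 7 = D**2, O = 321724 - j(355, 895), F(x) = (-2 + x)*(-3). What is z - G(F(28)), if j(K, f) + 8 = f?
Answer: -1186922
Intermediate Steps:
F(x) = 6 - 3*x
j(K, f) = -8 + f
O = 320837 (O = 321724 - (-8 + 895) = 321724 - 1*887 = 321724 - 887 = 320837)
G(D) = 7 + D**2
z = -1180831 (z = (320837 - 1652559) + 150891 = -1331722 + 150891 = -1180831)
z - G(F(28)) = -1180831 - (7 + (6 - 3*28)**2) = -1180831 - (7 + (6 - 84)**2) = -1180831 - (7 + (-78)**2) = -1180831 - (7 + 6084) = -1180831 - 1*6091 = -1180831 - 6091 = -1186922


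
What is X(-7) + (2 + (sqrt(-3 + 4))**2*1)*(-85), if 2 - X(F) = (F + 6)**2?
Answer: -254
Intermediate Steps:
X(F) = 2 - (6 + F)**2 (X(F) = 2 - (F + 6)**2 = 2 - (6 + F)**2)
X(-7) + (2 + (sqrt(-3 + 4))**2*1)*(-85) = (2 - (6 - 7)**2) + (2 + (sqrt(-3 + 4))**2*1)*(-85) = (2 - 1*(-1)**2) + (2 + (sqrt(1))**2*1)*(-85) = (2 - 1*1) + (2 + 1**2*1)*(-85) = (2 - 1) + (2 + 1*1)*(-85) = 1 + (2 + 1)*(-85) = 1 + 3*(-85) = 1 - 255 = -254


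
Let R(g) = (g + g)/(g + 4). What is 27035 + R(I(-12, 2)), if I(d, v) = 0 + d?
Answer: 27038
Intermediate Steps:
I(d, v) = d
R(g) = 2*g/(4 + g) (R(g) = (2*g)/(4 + g) = 2*g/(4 + g))
27035 + R(I(-12, 2)) = 27035 + 2*(-12)/(4 - 12) = 27035 + 2*(-12)/(-8) = 27035 + 2*(-12)*(-⅛) = 27035 + 3 = 27038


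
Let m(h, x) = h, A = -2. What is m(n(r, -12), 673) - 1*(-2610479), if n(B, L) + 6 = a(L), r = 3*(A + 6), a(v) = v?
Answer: 2610461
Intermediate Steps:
r = 12 (r = 3*(-2 + 6) = 3*4 = 12)
n(B, L) = -6 + L
m(n(r, -12), 673) - 1*(-2610479) = (-6 - 12) - 1*(-2610479) = -18 + 2610479 = 2610461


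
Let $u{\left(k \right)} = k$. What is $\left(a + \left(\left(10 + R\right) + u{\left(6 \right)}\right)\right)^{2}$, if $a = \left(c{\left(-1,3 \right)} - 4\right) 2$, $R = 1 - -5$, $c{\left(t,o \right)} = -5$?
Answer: $16$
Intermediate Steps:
$R = 6$ ($R = 1 + 5 = 6$)
$a = -18$ ($a = \left(-5 - 4\right) 2 = \left(-9\right) 2 = -18$)
$\left(a + \left(\left(10 + R\right) + u{\left(6 \right)}\right)\right)^{2} = \left(-18 + \left(\left(10 + 6\right) + 6\right)\right)^{2} = \left(-18 + \left(16 + 6\right)\right)^{2} = \left(-18 + 22\right)^{2} = 4^{2} = 16$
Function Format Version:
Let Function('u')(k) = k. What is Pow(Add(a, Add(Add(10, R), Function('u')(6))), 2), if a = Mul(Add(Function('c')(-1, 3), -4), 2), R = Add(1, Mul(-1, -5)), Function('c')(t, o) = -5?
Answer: 16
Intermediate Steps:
R = 6 (R = Add(1, 5) = 6)
a = -18 (a = Mul(Add(-5, -4), 2) = Mul(-9, 2) = -18)
Pow(Add(a, Add(Add(10, R), Function('u')(6))), 2) = Pow(Add(-18, Add(Add(10, 6), 6)), 2) = Pow(Add(-18, Add(16, 6)), 2) = Pow(Add(-18, 22), 2) = Pow(4, 2) = 16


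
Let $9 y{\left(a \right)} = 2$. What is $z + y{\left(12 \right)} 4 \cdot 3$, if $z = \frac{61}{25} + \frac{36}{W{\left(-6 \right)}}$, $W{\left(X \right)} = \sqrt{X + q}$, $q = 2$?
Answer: $\frac{383}{75} - 18 i \approx 5.1067 - 18.0 i$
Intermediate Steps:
$W{\left(X \right)} = \sqrt{2 + X}$ ($W{\left(X \right)} = \sqrt{X + 2} = \sqrt{2 + X}$)
$z = \frac{61}{25} - 18 i$ ($z = \frac{61}{25} + \frac{36}{\sqrt{2 - 6}} = 61 \cdot \frac{1}{25} + \frac{36}{\sqrt{-4}} = \frac{61}{25} + \frac{36}{2 i} = \frac{61}{25} + 36 \left(- \frac{i}{2}\right) = \frac{61}{25} - 18 i \approx 2.44 - 18.0 i$)
$y{\left(a \right)} = \frac{2}{9}$ ($y{\left(a \right)} = \frac{1}{9} \cdot 2 = \frac{2}{9}$)
$z + y{\left(12 \right)} 4 \cdot 3 = \left(\frac{61}{25} - 18 i\right) + \frac{2 \cdot 4 \cdot 3}{9} = \left(\frac{61}{25} - 18 i\right) + \frac{2}{9} \cdot 12 = \left(\frac{61}{25} - 18 i\right) + \frac{8}{3} = \frac{383}{75} - 18 i$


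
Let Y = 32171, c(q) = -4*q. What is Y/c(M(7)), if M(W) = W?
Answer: -32171/28 ≈ -1149.0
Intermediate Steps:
Y/c(M(7)) = 32171/((-4*7)) = 32171/(-28) = 32171*(-1/28) = -32171/28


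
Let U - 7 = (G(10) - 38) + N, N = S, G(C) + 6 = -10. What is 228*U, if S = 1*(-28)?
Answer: -17100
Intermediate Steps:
S = -28
G(C) = -16 (G(C) = -6 - 10 = -16)
N = -28
U = -75 (U = 7 + ((-16 - 38) - 28) = 7 + (-54 - 28) = 7 - 82 = -75)
228*U = 228*(-75) = -17100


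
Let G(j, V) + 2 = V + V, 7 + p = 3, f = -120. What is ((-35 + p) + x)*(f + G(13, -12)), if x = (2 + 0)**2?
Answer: 5110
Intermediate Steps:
p = -4 (p = -7 + 3 = -4)
x = 4 (x = 2**2 = 4)
G(j, V) = -2 + 2*V (G(j, V) = -2 + (V + V) = -2 + 2*V)
((-35 + p) + x)*(f + G(13, -12)) = ((-35 - 4) + 4)*(-120 + (-2 + 2*(-12))) = (-39 + 4)*(-120 + (-2 - 24)) = -35*(-120 - 26) = -35*(-146) = 5110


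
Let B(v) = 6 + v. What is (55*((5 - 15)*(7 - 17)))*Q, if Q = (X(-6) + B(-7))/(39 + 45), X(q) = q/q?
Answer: 0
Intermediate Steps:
X(q) = 1
Q = 0 (Q = (1 + (6 - 7))/(39 + 45) = (1 - 1)/84 = 0*(1/84) = 0)
(55*((5 - 15)*(7 - 17)))*Q = (55*((5 - 15)*(7 - 17)))*0 = (55*(-10*(-10)))*0 = (55*100)*0 = 5500*0 = 0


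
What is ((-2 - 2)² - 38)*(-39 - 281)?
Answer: 7040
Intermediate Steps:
((-2 - 2)² - 38)*(-39 - 281) = ((-4)² - 38)*(-320) = (16 - 38)*(-320) = -22*(-320) = 7040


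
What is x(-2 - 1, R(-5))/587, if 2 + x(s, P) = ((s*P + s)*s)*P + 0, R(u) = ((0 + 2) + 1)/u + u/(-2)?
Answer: 4759/58700 ≈ 0.081073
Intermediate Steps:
R(u) = 3/u - u/2 (R(u) = (2 + 1)/u + u*(-1/2) = 3/u - u/2)
x(s, P) = -2 + P*s*(s + P*s) (x(s, P) = -2 + (((s*P + s)*s)*P + 0) = -2 + (((P*s + s)*s)*P + 0) = -2 + (((s + P*s)*s)*P + 0) = -2 + ((s*(s + P*s))*P + 0) = -2 + (P*s*(s + P*s) + 0) = -2 + P*s*(s + P*s))
x(-2 - 1, R(-5))/587 = (-2 + (3/(-5) - 1/2*(-5))*(-2 - 1)**2 + (3/(-5) - 1/2*(-5))**2*(-2 - 1)**2)/587 = (-2 + (3*(-1/5) + 5/2)*(-3)**2 + (3*(-1/5) + 5/2)**2*(-3)**2)*(1/587) = (-2 + (-3/5 + 5/2)*9 + (-3/5 + 5/2)**2*9)*(1/587) = (-2 + (19/10)*9 + (19/10)**2*9)*(1/587) = (-2 + 171/10 + (361/100)*9)*(1/587) = (-2 + 171/10 + 3249/100)*(1/587) = (4759/100)*(1/587) = 4759/58700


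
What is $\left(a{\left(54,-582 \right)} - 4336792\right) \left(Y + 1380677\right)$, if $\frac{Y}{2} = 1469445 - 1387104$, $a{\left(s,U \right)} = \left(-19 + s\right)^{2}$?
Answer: $-6700007483553$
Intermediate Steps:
$Y = 164682$ ($Y = 2 \left(1469445 - 1387104\right) = 2 \cdot 82341 = 164682$)
$\left(a{\left(54,-582 \right)} - 4336792\right) \left(Y + 1380677\right) = \left(\left(-19 + 54\right)^{2} - 4336792\right) \left(164682 + 1380677\right) = \left(35^{2} - 4336792\right) 1545359 = \left(1225 - 4336792\right) 1545359 = \left(-4335567\right) 1545359 = -6700007483553$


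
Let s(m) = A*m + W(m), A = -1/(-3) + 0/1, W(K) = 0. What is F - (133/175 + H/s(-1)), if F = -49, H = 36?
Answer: 1456/25 ≈ 58.240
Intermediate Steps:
A = ⅓ (A = -1*(-⅓) + 0*1 = ⅓ + 0 = ⅓ ≈ 0.33333)
s(m) = m/3 (s(m) = m/3 + 0 = m/3)
F - (133/175 + H/s(-1)) = -49 - (133/175 + 36/(((⅓)*(-1)))) = -49 - (133*(1/175) + 36/(-⅓)) = -49 - (19/25 + 36*(-3)) = -49 - (19/25 - 108) = -49 - 1*(-2681/25) = -49 + 2681/25 = 1456/25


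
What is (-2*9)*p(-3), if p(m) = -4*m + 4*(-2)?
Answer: -72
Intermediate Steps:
p(m) = -8 - 4*m (p(m) = -4*m - 8 = -8 - 4*m)
(-2*9)*p(-3) = (-2*9)*(-8 - 4*(-3)) = -18*(-8 + 12) = -18*4 = -72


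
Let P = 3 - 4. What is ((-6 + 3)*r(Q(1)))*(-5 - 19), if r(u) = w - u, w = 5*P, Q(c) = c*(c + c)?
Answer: -504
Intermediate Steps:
Q(c) = 2*c**2 (Q(c) = c*(2*c) = 2*c**2)
P = -1
w = -5 (w = 5*(-1) = -5)
r(u) = -5 - u
((-6 + 3)*r(Q(1)))*(-5 - 19) = ((-6 + 3)*(-5 - 2*1**2))*(-5 - 19) = -3*(-5 - 2)*(-24) = -3*(-7)*(-24) = 21*(-24) = -504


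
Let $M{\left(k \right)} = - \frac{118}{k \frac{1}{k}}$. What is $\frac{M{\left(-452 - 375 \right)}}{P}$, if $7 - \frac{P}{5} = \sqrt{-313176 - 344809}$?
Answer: $- \frac{413}{1645085} - \frac{59 i \sqrt{657985}}{1645085} \approx -0.00025105 - 0.029092 i$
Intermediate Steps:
$P = 35 - 5 i \sqrt{657985}$ ($P = 35 - 5 \sqrt{-313176 - 344809} = 35 - 5 \sqrt{-657985} = 35 - 5 i \sqrt{657985} \approx 35.0 - 4055.8 i$)
$M{\left(k \right)} = -118$ ($M{\left(k \right)} = - \frac{118}{1} = \left(-118\right) 1 = -118$)
$\frac{M{\left(-452 - 375 \right)}}{P} = - \frac{118}{35 - 5 i \sqrt{657985}}$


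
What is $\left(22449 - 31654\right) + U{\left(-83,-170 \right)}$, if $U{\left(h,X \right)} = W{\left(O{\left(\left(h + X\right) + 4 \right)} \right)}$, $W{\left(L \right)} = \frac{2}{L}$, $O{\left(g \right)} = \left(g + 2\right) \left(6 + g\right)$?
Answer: $- \frac{552493303}{60021} \approx -9205.0$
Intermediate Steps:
$O{\left(g \right)} = \left(2 + g\right) \left(6 + g\right)$
$U{\left(h,X \right)} = \frac{2}{44 + \left(4 + X + h\right)^{2} + 8 X + 8 h}$ ($U{\left(h,X \right)} = \frac{2}{12 + \left(\left(h + X\right) + 4\right)^{2} + 8 \left(\left(h + X\right) + 4\right)} = \frac{2}{12 + \left(\left(X + h\right) + 4\right)^{2} + 8 \left(\left(X + h\right) + 4\right)} = \frac{2}{12 + \left(4 + X + h\right)^{2} + 8 \left(4 + X + h\right)} = \frac{2}{12 + \left(4 + X + h\right)^{2} + \left(32 + 8 X + 8 h\right)} = \frac{2}{44 + \left(4 + X + h\right)^{2} + 8 X + 8 h}$)
$\left(22449 - 31654\right) + U{\left(-83,-170 \right)} = \left(22449 - 31654\right) + \frac{2}{44 + \left(4 - 170 - 83\right)^{2} + 8 \left(-170\right) + 8 \left(-83\right)} = -9205 + \frac{2}{44 + \left(-249\right)^{2} - 1360 - 664} = -9205 + \frac{2}{44 + 62001 - 1360 - 664} = -9205 + \frac{2}{60021} = - \frac{552493303}{60021}$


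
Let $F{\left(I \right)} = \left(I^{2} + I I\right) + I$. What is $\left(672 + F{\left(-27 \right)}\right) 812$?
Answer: $1707636$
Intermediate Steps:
$F{\left(I \right)} = I + 2 I^{2}$ ($F{\left(I \right)} = \left(I^{2} + I^{2}\right) + I = 2 I^{2} + I = I + 2 I^{2}$)
$\left(672 + F{\left(-27 \right)}\right) 812 = \left(672 - 27 \left(1 + 2 \left(-27\right)\right)\right) 812 = \left(672 - 27 \left(1 - 54\right)\right) 812 = \left(672 - -1431\right) 812 = \left(672 + 1431\right) 812 = 2103 \cdot 812 = 1707636$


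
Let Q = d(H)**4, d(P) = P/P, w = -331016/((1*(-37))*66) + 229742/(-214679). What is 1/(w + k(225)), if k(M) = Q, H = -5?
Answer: 262123059/35512700009 ≈ 0.0073811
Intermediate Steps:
w = 35250576950/262123059 (w = -331016/((-37*66)) + 229742*(-1/214679) = -331016/(-2442) - 229742/214679 = -331016*(-1/2442) - 229742/214679 = 165508/1221 - 229742/214679 = 35250576950/262123059 ≈ 134.48)
d(P) = 1
Q = 1 (Q = 1**4 = 1)
k(M) = 1
1/(w + k(225)) = 1/(35250576950/262123059 + 1) = 1/(35512700009/262123059) = 262123059/35512700009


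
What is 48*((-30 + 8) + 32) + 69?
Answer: 549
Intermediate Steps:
48*((-30 + 8) + 32) + 69 = 48*(-22 + 32) + 69 = 48*10 + 69 = 480 + 69 = 549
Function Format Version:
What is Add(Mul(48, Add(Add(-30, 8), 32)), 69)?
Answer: 549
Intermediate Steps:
Add(Mul(48, Add(Add(-30, 8), 32)), 69) = Add(Mul(48, Add(-22, 32)), 69) = Add(Mul(48, 10), 69) = Add(480, 69) = 549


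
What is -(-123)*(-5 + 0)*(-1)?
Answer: 615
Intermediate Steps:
-(-123)*(-5 + 0)*(-1) = -(-123)*(-5)*(-1) = -41*15*(-1) = -615*(-1) = 615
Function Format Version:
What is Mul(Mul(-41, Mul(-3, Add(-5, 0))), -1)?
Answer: 615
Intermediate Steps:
Mul(Mul(-41, Mul(-3, Add(-5, 0))), -1) = Mul(Mul(-41, Mul(-3, -5)), -1) = Mul(Mul(-41, 15), -1) = Mul(-615, -1) = 615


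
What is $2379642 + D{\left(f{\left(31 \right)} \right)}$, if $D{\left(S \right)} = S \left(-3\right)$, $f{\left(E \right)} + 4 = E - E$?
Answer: $2379654$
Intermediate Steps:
$f{\left(E \right)} = -4$ ($f{\left(E \right)} = -4 + \left(E - E\right) = -4 + 0 = -4$)
$D{\left(S \right)} = - 3 S$
$2379642 + D{\left(f{\left(31 \right)} \right)} = 2379642 - -12 = 2379642 + 12 = 2379654$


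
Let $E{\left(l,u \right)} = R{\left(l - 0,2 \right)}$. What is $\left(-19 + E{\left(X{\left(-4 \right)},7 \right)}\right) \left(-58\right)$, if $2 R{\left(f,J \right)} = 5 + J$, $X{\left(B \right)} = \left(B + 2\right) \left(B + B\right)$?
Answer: $899$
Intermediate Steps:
$X{\left(B \right)} = 2 B \left(2 + B\right)$ ($X{\left(B \right)} = \left(2 + B\right) 2 B = 2 B \left(2 + B\right)$)
$R{\left(f,J \right)} = \frac{5}{2} + \frac{J}{2}$ ($R{\left(f,J \right)} = \frac{5 + J}{2} = \frac{5}{2} + \frac{J}{2}$)
$E{\left(l,u \right)} = \frac{7}{2}$ ($E{\left(l,u \right)} = \frac{5}{2} + \frac{1}{2} \cdot 2 = \frac{5}{2} + 1 = \frac{7}{2}$)
$\left(-19 + E{\left(X{\left(-4 \right)},7 \right)}\right) \left(-58\right) = \left(-19 + \frac{7}{2}\right) \left(-58\right) = \left(- \frac{31}{2}\right) \left(-58\right) = 899$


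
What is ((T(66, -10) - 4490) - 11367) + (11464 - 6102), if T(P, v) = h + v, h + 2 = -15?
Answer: -10522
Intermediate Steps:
h = -17 (h = -2 - 15 = -17)
T(P, v) = -17 + v
((T(66, -10) - 4490) - 11367) + (11464 - 6102) = (((-17 - 10) - 4490) - 11367) + (11464 - 6102) = ((-27 - 4490) - 11367) + 5362 = (-4517 - 11367) + 5362 = -15884 + 5362 = -10522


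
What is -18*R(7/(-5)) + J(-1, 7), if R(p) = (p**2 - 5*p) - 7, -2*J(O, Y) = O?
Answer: -1739/50 ≈ -34.780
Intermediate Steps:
J(O, Y) = -O/2
R(p) = -7 + p**2 - 5*p
-18*R(7/(-5)) + J(-1, 7) = -18*(-7 + (7/(-5))**2 - 35/(-5)) - 1/2*(-1) = -18*(-7 + (7*(-1/5))**2 - 35*(-1)/5) + 1/2 = -18*(-7 + (-7/5)**2 - 5*(-7/5)) + 1/2 = -18*(-7 + 49/25 + 7) + 1/2 = -18*49/25 + 1/2 = -882/25 + 1/2 = -1739/50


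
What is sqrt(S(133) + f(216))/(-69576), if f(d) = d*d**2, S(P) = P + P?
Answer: -sqrt(10077962)/69576 ≈ -0.045628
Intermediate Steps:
S(P) = 2*P
f(d) = d**3
sqrt(S(133) + f(216))/(-69576) = sqrt(2*133 + 216**3)/(-69576) = sqrt(266 + 10077696)*(-1/69576) = sqrt(10077962)*(-1/69576) = -sqrt(10077962)/69576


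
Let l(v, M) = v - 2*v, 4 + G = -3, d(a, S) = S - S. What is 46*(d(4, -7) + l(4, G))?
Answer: -184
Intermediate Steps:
d(a, S) = 0
G = -7 (G = -4 - 3 = -7)
l(v, M) = -v
46*(d(4, -7) + l(4, G)) = 46*(0 - 1*4) = 46*(0 - 4) = 46*(-4) = -184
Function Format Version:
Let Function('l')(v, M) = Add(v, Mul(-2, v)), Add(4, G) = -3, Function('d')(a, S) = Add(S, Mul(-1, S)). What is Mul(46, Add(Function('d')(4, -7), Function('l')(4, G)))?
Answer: -184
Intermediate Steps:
Function('d')(a, S) = 0
G = -7 (G = Add(-4, -3) = -7)
Function('l')(v, M) = Mul(-1, v)
Mul(46, Add(Function('d')(4, -7), Function('l')(4, G))) = Mul(46, Add(0, Mul(-1, 4))) = Mul(46, Add(0, -4)) = Mul(46, -4) = -184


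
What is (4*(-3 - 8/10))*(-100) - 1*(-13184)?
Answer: 14704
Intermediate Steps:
(4*(-3 - 8/10))*(-100) - 1*(-13184) = (4*(-3 - 8*⅒))*(-100) + 13184 = (4*(-3 - ⅘))*(-100) + 13184 = (4*(-19/5))*(-100) + 13184 = -76/5*(-100) + 13184 = 1520 + 13184 = 14704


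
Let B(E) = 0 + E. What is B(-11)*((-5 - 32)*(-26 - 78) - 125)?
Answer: -40953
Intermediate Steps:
B(E) = E
B(-11)*((-5 - 32)*(-26 - 78) - 125) = -11*((-5 - 32)*(-26 - 78) - 125) = -11*(-37*(-104) - 125) = -11*(3848 - 125) = -11*3723 = -40953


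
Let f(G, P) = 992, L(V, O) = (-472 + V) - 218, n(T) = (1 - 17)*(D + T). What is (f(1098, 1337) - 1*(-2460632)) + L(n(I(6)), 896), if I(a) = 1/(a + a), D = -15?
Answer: 7383518/3 ≈ 2.4612e+6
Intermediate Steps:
I(a) = 1/(2*a)
n(T) = 240 - 16*T (n(T) = (1 - 17)*(-15 + T) = -16*(-15 + T) = 240 - 16*T)
L(V, O) = -690 + V
(f(1098, 1337) - 1*(-2460632)) + L(n(I(6)), 896) = (992 - 1*(-2460632)) + (-690 + (240 - 8/6)) = (992 + 2460632) + (-690 + (240 - 8/6)) = 2461624 + (-690 + (240 - 16*1/12)) = 2461624 + (-690 + (240 - 4/3)) = 2461624 + (-690 + 716/3) = 2461624 - 1354/3 = 7383518/3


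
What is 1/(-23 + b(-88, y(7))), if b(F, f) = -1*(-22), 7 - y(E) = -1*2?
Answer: -1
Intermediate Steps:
y(E) = 9 (y(E) = 7 - (-1)*2 = 7 - 1*(-2) = 7 + 2 = 9)
b(F, f) = 22
1/(-23 + b(-88, y(7))) = 1/(-23 + 22) = 1/(-1) = -1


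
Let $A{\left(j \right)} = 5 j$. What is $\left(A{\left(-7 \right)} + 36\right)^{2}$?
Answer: $1$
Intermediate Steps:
$\left(A{\left(-7 \right)} + 36\right)^{2} = \left(5 \left(-7\right) + 36\right)^{2} = \left(-35 + 36\right)^{2} = 1^{2} = 1$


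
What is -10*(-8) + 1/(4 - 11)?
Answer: 559/7 ≈ 79.857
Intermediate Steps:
-10*(-8) + 1/(4 - 11) = 80 + 1/(-7) = 80 - ⅐ = 559/7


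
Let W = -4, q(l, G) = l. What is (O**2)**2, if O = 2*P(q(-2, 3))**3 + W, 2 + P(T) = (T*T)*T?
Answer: 16128384512256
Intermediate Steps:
P(T) = -2 + T**3 (P(T) = -2 + (T*T)*T = -2 + T**2*T = -2 + T**3)
O = -2004 (O = 2*(-2 + (-2)**3)**3 - 4 = 2*(-2 - 8)**3 - 4 = 2*(-10)**3 - 4 = 2*(-1000) - 4 = -2000 - 4 = -2004)
(O**2)**2 = ((-2004)**2)**2 = 4016016**2 = 16128384512256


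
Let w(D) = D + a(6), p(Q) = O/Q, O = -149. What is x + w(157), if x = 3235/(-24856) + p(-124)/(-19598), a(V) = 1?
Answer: 2493709293/15795988 ≈ 157.87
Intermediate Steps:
p(Q) = -149/Q
w(D) = 1 + D (w(D) = D + 1 = 1 + D)
x = -2056811/15795988 (x = 3235/(-24856) - 149/(-124)/(-19598) = 3235*(-1/24856) - 149*(-1/124)*(-1/19598) = -3235/24856 + (149/124)*(-1/19598) = -3235/24856 - 149/2430152 = -2056811/15795988 ≈ -0.13021)
x + w(157) = -2056811/15795988 + (1 + 157) = -2056811/15795988 + 158 = 2493709293/15795988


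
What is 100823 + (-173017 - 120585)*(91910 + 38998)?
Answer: -38434749793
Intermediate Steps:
100823 + (-173017 - 120585)*(91910 + 38998) = 100823 - 293602*130908 = 100823 - 38434850616 = -38434749793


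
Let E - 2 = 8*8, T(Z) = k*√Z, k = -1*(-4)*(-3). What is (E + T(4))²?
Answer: 1764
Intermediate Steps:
k = -12 (k = 4*(-3) = -12)
T(Z) = -12*√Z
E = 66 (E = 2 + 8*8 = 2 + 64 = 66)
(E + T(4))² = (66 - 12*√4)² = (66 - 12*2)² = (66 - 24)² = 42² = 1764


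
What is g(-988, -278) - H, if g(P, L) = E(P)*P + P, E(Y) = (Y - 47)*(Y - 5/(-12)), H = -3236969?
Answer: -1006646984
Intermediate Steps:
E(Y) = (-47 + Y)*(5/12 + Y) (E(Y) = (-47 + Y)*(Y - 5*(-1/12)) = (-47 + Y)*(Y + 5/12) = (-47 + Y)*(5/12 + Y))
g(P, L) = P + P*(-235/12 + P² - 559*P/12) (g(P, L) = (-235/12 + P² - 559*P/12)*P + P = P*(-235/12 + P² - 559*P/12) + P = P + P*(-235/12 + P² - 559*P/12))
g(-988, -278) - H = (1/12)*(-988)*(-223 - 559*(-988) + 12*(-988)²) - 1*(-3236969) = (1/12)*(-988)*(-223 + 552292 + 12*976144) + 3236969 = (1/12)*(-988)*(-223 + 552292 + 11713728) + 3236969 = (1/12)*(-988)*12265797 + 3236969 = -1009883953 + 3236969 = -1006646984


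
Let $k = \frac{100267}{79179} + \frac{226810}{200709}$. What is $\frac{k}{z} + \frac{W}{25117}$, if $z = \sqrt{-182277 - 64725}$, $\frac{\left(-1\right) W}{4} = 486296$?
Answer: $- \frac{1945184}{25117} - \frac{12694359431 i \sqrt{247002}}{1308446815964274} \approx -77.445 - 0.0048218 i$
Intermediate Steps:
$W = -1945184$ ($W = \left(-4\right) 486296 = -1945184$)
$k = \frac{12694359431}{5297312637}$ ($k = 100267 \cdot \frac{1}{79179} + 226810 \cdot \frac{1}{200709} = \frac{100267}{79179} + \frac{226810}{200709} = \frac{12694359431}{5297312637} \approx 2.3964$)
$z = i \sqrt{247002}$ ($z = \sqrt{-247002} = i \sqrt{247002} \approx 496.99 i$)
$\frac{k}{z} + \frac{W}{25117} = \frac{12694359431}{5297312637 i \sqrt{247002}} - \frac{1945184}{25117} = \frac{12694359431 \left(- \frac{i \sqrt{247002}}{247002}\right)}{5297312637} - \frac{1945184}{25117} = - \frac{12694359431 i \sqrt{247002}}{1308446815964274} - \frac{1945184}{25117} = - \frac{1945184}{25117} - \frac{12694359431 i \sqrt{247002}}{1308446815964274}$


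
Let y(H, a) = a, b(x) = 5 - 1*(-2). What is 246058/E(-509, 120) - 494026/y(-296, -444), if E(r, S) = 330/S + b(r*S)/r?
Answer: 37530785653/412254 ≈ 91038.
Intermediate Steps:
b(x) = 7 (b(x) = 5 + 2 = 7)
E(r, S) = 7/r + 330/S (E(r, S) = 330/S + 7/r = 7/r + 330/S)
246058/E(-509, 120) - 494026/y(-296, -444) = 246058/(7/(-509) + 330/120) - 494026/(-444) = 246058/(7*(-1/509) + 330*(1/120)) - 494026*(-1/444) = 246058/(-7/509 + 11/4) + 247013/222 = 246058/(5571/2036) + 247013/222 = 246058*(2036/5571) + 247013/222 = 500974088/5571 + 247013/222 = 37530785653/412254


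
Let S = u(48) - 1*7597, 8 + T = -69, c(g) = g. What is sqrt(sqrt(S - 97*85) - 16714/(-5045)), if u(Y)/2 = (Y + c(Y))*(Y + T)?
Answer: sqrt(84322130 + 25452025*I*sqrt(21410))/5045 ≈ 8.6508 + 8.4571*I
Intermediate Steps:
T = -77 (T = -8 - 69 = -77)
u(Y) = 4*Y*(-77 + Y) (u(Y) = 2*((Y + Y)*(Y - 77)) = 2*((2*Y)*(-77 + Y)) = 2*(2*Y*(-77 + Y)) = 4*Y*(-77 + Y))
S = -13165 (S = 4*48*(-77 + 48) - 1*7597 = 4*48*(-29) - 7597 = -5568 - 7597 = -13165)
sqrt(sqrt(S - 97*85) - 16714/(-5045)) = sqrt(sqrt(-13165 - 97*85) - 16714/(-5045)) = sqrt(sqrt(-13165 - 8245) - 16714*(-1/5045)) = sqrt(sqrt(-21410) + 16714/5045) = sqrt(I*sqrt(21410) + 16714/5045) = sqrt(16714/5045 + I*sqrt(21410))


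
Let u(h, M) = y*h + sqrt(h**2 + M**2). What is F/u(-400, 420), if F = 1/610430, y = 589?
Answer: -1/143463258600 ≈ -6.9704e-12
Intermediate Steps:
F = 1/610430 ≈ 1.6382e-6
u(h, M) = sqrt(M**2 + h**2) + 589*h (u(h, M) = 589*h + sqrt(h**2 + M**2) = 589*h + sqrt(M**2 + h**2) = sqrt(M**2 + h**2) + 589*h)
F/u(-400, 420) = 1/(610430*(sqrt(420**2 + (-400)**2) + 589*(-400))) = 1/(610430*(sqrt(176400 + 160000) - 235600)) = 1/(610430*(sqrt(336400) - 235600)) = 1/(610430*(580 - 235600)) = (1/610430)/(-235020) = (1/610430)*(-1/235020) = -1/143463258600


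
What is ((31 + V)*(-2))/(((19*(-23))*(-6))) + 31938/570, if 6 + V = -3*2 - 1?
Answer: 122399/2185 ≈ 56.018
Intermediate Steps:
V = -13 (V = -6 + (-3*2 - 1) = -6 + (-6 - 1) = -6 - 7 = -13)
((31 + V)*(-2))/(((19*(-23))*(-6))) + 31938/570 = ((31 - 13)*(-2))/(((19*(-23))*(-6))) + 31938/570 = (18*(-2))/((-437*(-6))) + 31938*(1/570) = -36/2622 + 5323/95 = -36*1/2622 + 5323/95 = -6/437 + 5323/95 = 122399/2185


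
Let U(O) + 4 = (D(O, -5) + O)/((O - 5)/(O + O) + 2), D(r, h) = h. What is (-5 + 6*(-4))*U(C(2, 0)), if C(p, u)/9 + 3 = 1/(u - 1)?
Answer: 107068/185 ≈ 578.75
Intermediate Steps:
C(p, u) = -27 + 9/(-1 + u) (C(p, u) = -27 + 9/(u - 1) = -27 + 9/(-1 + u))
U(O) = -4 + (-5 + O)/(2 + (-5 + O)/(2*O)) (U(O) = -4 + (-5 + O)/((O - 5)/(O + O) + 2) = -4 + (-5 + O)/((-5 + O)/((2*O)) + 2) = -4 + (-5 + O)/((-5 + O)*(1/(2*O)) + 2) = -4 + (-5 + O)/((-5 + O)/(2*O) + 2) = -4 + (-5 + O)/(2 + (-5 + O)/(2*O)))
(-5 + 6*(-4))*U(C(2, 0)) = (-5 + 6*(-4))*(2*(10 + (9*(4 - 3*0)/(-1 + 0))**2 - 135*(4 - 3*0)/(-1 + 0))/(5*(-1 + 9*(4 - 3*0)/(-1 + 0)))) = (-5 - 24)*(2*(10 + (9*(4 + 0)/(-1))**2 - 135*(4 + 0)/(-1))/(5*(-1 + 9*(4 + 0)/(-1)))) = -58*(10 + (9*(-1)*4)**2 - 135*(-1)*4)/(5*(-1 + 9*(-1)*4)) = -58*(10 + (-36)**2 - 15*(-36))/(5*(-1 - 36)) = -58*(10 + 1296 + 540)/(5*(-37)) = -58*(-1)*1846/(5*37) = -29*(-3692/185) = 107068/185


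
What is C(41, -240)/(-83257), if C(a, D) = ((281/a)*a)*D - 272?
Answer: 67712/83257 ≈ 0.81329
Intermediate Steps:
C(a, D) = -272 + 281*D (C(a, D) = 281*D - 272 = -272 + 281*D)
C(41, -240)/(-83257) = (-272 + 281*(-240))/(-83257) = (-272 - 67440)*(-1/83257) = -67712*(-1/83257) = 67712/83257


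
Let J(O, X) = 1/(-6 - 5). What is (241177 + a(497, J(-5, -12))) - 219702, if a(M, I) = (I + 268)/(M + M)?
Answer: 33544371/1562 ≈ 21475.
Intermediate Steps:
J(O, X) = -1/11 (J(O, X) = 1/(-11) = -1/11)
a(M, I) = (268 + I)/(2*M) (a(M, I) = (268 + I)/((2*M)) = (268 + I)*(1/(2*M)) = (268 + I)/(2*M))
(241177 + a(497, J(-5, -12))) - 219702 = (241177 + (½)*(268 - 1/11)/497) - 219702 = (241177 + (½)*(1/497)*(2947/11)) - 219702 = (241177 + 421/1562) - 219702 = 376718895/1562 - 219702 = 33544371/1562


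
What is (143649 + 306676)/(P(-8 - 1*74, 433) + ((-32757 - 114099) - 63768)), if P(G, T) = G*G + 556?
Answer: -450325/203344 ≈ -2.2146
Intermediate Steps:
P(G, T) = 556 + G**2 (P(G, T) = G**2 + 556 = 556 + G**2)
(143649 + 306676)/(P(-8 - 1*74, 433) + ((-32757 - 114099) - 63768)) = (143649 + 306676)/((556 + (-8 - 1*74)**2) + ((-32757 - 114099) - 63768)) = 450325/((556 + (-8 - 74)**2) + (-146856 - 63768)) = 450325/((556 + (-82)**2) - 210624) = 450325/((556 + 6724) - 210624) = 450325/(7280 - 210624) = 450325/(-203344) = 450325*(-1/203344) = -450325/203344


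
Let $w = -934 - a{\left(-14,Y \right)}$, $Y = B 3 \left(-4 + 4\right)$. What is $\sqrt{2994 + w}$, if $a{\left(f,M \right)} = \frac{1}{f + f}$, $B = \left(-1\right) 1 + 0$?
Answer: $\frac{3 \sqrt{44863}}{14} \approx 45.388$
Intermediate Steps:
$B = -1$ ($B = -1 + 0 = -1$)
$Y = 0$ ($Y = - 3 \left(-4 + 4\right) = - 3 \cdot 0 = \left(-1\right) 0 = 0$)
$a{\left(f,M \right)} = \frac{1}{2 f}$
$w = - \frac{26151}{28}$ ($w = -934 - \frac{1}{2 \left(-14\right)} = -934 - \frac{1}{2} \left(- \frac{1}{14}\right) = -934 - - \frac{1}{28} = -934 + \frac{1}{28} = - \frac{26151}{28} \approx -933.96$)
$\sqrt{2994 + w} = \sqrt{2994 - \frac{26151}{28}} = \sqrt{\frac{57681}{28}} = \frac{3 \sqrt{44863}}{14}$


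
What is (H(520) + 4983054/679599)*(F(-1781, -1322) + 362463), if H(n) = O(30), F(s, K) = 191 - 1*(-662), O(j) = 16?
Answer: 1920323430536/226533 ≈ 8.4770e+6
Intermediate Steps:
F(s, K) = 853 (F(s, K) = 191 + 662 = 853)
H(n) = 16
(H(520) + 4983054/679599)*(F(-1781, -1322) + 362463) = (16 + 4983054/679599)*(853 + 362463) = (16 + 4983054*(1/679599))*363316 = (16 + 1661018/226533)*363316 = (5285546/226533)*363316 = 1920323430536/226533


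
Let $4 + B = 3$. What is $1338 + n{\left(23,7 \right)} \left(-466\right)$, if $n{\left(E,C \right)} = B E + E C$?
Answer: $-62970$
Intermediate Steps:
$B = -1$ ($B = -4 + 3 = -1$)
$n{\left(E,C \right)} = - E + C E$ ($n{\left(E,C \right)} = - E + E C = - E + C E$)
$1338 + n{\left(23,7 \right)} \left(-466\right) = 1338 + 23 \left(-1 + 7\right) \left(-466\right) = 1338 + 23 \cdot 6 \left(-466\right) = 1338 + 138 \left(-466\right) = 1338 - 64308 = -62970$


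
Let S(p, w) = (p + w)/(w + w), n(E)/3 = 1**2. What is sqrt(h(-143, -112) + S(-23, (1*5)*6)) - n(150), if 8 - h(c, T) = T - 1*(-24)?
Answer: -3 + sqrt(86505)/30 ≈ 6.8039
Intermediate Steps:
h(c, T) = -16 - T (h(c, T) = 8 - (T - 1*(-24)) = 8 - (T + 24) = 8 - (24 + T) = 8 + (-24 - T) = -16 - T)
n(E) = 3 (n(E) = 3*1**2 = 3*1 = 3)
S(p, w) = (p + w)/(2*w) (S(p, w) = (p + w)/((2*w)) = (p + w)*(1/(2*w)) = (p + w)/(2*w))
sqrt(h(-143, -112) + S(-23, (1*5)*6)) - n(150) = sqrt((-16 - 1*(-112)) + (-23 + (1*5)*6)/(2*(((1*5)*6)))) - 1*3 = sqrt((-16 + 112) + (-23 + 5*6)/(2*((5*6)))) - 3 = sqrt(96 + (1/2)*(-23 + 30)/30) - 3 = sqrt(96 + (1/2)*(1/30)*7) - 3 = sqrt(96 + 7/60) - 3 = sqrt(5767/60) - 3 = sqrt(86505)/30 - 3 = -3 + sqrt(86505)/30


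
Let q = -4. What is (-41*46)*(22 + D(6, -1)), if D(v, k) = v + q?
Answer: -45264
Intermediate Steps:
D(v, k) = -4 + v (D(v, k) = v - 4 = -4 + v)
(-41*46)*(22 + D(6, -1)) = (-41*46)*(22 + (-4 + 6)) = -1886*(22 + 2) = -1886*24 = -45264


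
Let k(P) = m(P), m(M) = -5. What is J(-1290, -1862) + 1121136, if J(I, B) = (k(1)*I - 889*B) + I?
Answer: 2781614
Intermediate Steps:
k(P) = -5
J(I, B) = -889*B - 4*I (J(I, B) = (-5*I - 889*B) + I = (-889*B - 5*I) + I = -889*B - 4*I)
J(-1290, -1862) + 1121136 = (-889*(-1862) - 4*(-1290)) + 1121136 = (1655318 + 5160) + 1121136 = 1660478 + 1121136 = 2781614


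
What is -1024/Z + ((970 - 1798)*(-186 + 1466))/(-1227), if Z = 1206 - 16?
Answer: 209992192/243355 ≈ 862.90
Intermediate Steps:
Z = 1190
-1024/Z + ((970 - 1798)*(-186 + 1466))/(-1227) = -1024/1190 + ((970 - 1798)*(-186 + 1466))/(-1227) = -1024*1/1190 - 828*1280*(-1/1227) = -512/595 - 1059840*(-1/1227) = -512/595 + 353280/409 = 209992192/243355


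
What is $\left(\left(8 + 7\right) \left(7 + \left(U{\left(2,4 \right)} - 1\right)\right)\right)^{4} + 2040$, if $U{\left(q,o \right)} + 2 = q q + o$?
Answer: $1049762040$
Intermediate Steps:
$U{\left(q,o \right)} = -2 + o + q^{2}$ ($U{\left(q,o \right)} = -2 + \left(q q + o\right) = -2 + \left(q^{2} + o\right) = -2 + \left(o + q^{2}\right) = -2 + o + q^{2}$)
$\left(\left(8 + 7\right) \left(7 + \left(U{\left(2,4 \right)} - 1\right)\right)\right)^{4} + 2040 = \left(\left(8 + 7\right) \left(7 + \left(\left(-2 + 4 + 2^{2}\right) - 1\right)\right)\right)^{4} + 2040 = \left(15 \left(7 + \left(\left(-2 + 4 + 4\right) - 1\right)\right)\right)^{4} + 2040 = \left(15 \left(7 + \left(6 - 1\right)\right)\right)^{4} + 2040 = \left(15 \left(7 + 5\right)\right)^{4} + 2040 = \left(15 \cdot 12\right)^{4} + 2040 = 180^{4} + 2040 = 1049760000 + 2040 = 1049762040$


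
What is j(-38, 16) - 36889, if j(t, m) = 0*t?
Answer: -36889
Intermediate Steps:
j(t, m) = 0
j(-38, 16) - 36889 = 0 - 36889 = -36889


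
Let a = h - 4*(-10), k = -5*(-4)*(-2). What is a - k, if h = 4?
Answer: 84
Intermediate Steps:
k = -40 (k = 20*(-2) = -40)
a = 44 (a = 4 - 4*(-10) = 4 + 40 = 44)
a - k = 44 - 1*(-40) = 44 + 40 = 84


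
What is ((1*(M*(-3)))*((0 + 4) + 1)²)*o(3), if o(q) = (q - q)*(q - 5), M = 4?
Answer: 0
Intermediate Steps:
o(q) = 0 (o(q) = 0*(-5 + q) = 0)
((1*(M*(-3)))*((0 + 4) + 1)²)*o(3) = ((1*(4*(-3)))*((0 + 4) + 1)²)*0 = ((1*(-12))*(4 + 1)²)*0 = -12*5²*0 = -12*25*0 = -300*0 = 0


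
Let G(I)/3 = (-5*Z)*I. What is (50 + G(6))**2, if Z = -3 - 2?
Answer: 250000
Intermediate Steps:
Z = -5
G(I) = 75*I (G(I) = 3*((-5*(-5))*I) = 3*(25*I) = 75*I)
(50 + G(6))**2 = (50 + 75*6)**2 = (50 + 450)**2 = 500**2 = 250000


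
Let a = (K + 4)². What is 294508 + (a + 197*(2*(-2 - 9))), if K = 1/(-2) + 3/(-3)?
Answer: 1160721/4 ≈ 2.9018e+5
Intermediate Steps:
K = -3/2 (K = 1*(-½) + 3*(-⅓) = -½ - 1 = -3/2 ≈ -1.5000)
a = 25/4 (a = (-3/2 + 4)² = (5/2)² = 25/4 ≈ 6.2500)
294508 + (a + 197*(2*(-2 - 9))) = 294508 + (25/4 + 197*(2*(-2 - 9))) = 294508 + (25/4 + 197*(2*(-11))) = 294508 + (25/4 + 197*(-22)) = 294508 + (25/4 - 4334) = 294508 - 17311/4 = 1160721/4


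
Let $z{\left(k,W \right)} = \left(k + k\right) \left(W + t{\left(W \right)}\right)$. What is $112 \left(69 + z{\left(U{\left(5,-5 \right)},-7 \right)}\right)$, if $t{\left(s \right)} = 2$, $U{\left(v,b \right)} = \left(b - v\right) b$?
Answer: $-48272$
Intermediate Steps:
$U{\left(v,b \right)} = b \left(b - v\right)$
$z{\left(k,W \right)} = 2 k \left(2 + W\right)$ ($z{\left(k,W \right)} = \left(k + k\right) \left(W + 2\right) = 2 k \left(2 + W\right)$)
$112 \left(69 + z{\left(U{\left(5,-5 \right)},-7 \right)}\right) = 112 \left(69 + 2 \left(- 5 \left(-5 - 5\right)\right) \left(2 - 7\right)\right) = 112 \left(69 + 2 \left(- 5 \left(-5 - 5\right)\right) \left(-5\right)\right) = 112 \left(69 + 2 \left(\left(-5\right) \left(-10\right)\right) \left(-5\right)\right) = 112 \left(69 + 2 \cdot 50 \left(-5\right)\right) = 112 \left(69 - 500\right) = 112 \left(-431\right) = -48272$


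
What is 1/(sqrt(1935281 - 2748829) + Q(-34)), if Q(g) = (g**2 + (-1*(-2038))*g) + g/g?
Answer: -68135/4643191773 - 2*I*sqrt(203387)/4643191773 ≈ -1.4674e-5 - 1.9426e-7*I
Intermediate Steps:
Q(g) = 1 + g**2 + 2038*g (Q(g) = (g**2 + 2038*g) + 1 = 1 + g**2 + 2038*g)
1/(sqrt(1935281 - 2748829) + Q(-34)) = 1/(sqrt(1935281 - 2748829) + (1 + (-34)**2 + 2038*(-34))) = 1/(sqrt(-813548) + (1 + 1156 - 69292)) = 1/(2*I*sqrt(203387) - 68135) = 1/(-68135 + 2*I*sqrt(203387))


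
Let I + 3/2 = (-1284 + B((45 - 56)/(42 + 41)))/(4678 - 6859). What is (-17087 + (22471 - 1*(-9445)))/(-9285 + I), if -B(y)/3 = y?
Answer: -1789593378/1120642367 ≈ -1.5969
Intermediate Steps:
B(y) = -3*y
I = -109997/120682 (I = -3/2 + (-1284 - 3*(45 - 56)/(42 + 41))/(4678 - 6859) = -3/2 + (-1284 - (-33)/83)/(-2181) = -3/2 + (-1284 - (-33)/83)*(-1/2181) = -3/2 + (-1284 - 3*(-11/83))*(-1/2181) = -3/2 + (-1284 + 33/83)*(-1/2181) = -3/2 - 106539/83*(-1/2181) = -3/2 + 35513/60341 = -109997/120682 ≈ -0.91146)
(-17087 + (22471 - 1*(-9445)))/(-9285 + I) = (-17087 + (22471 - 1*(-9445)))/(-9285 - 109997/120682) = (-17087 + (22471 + 9445))/(-1120642367/120682) = (-17087 + 31916)*(-120682/1120642367) = 14829*(-120682/1120642367) = -1789593378/1120642367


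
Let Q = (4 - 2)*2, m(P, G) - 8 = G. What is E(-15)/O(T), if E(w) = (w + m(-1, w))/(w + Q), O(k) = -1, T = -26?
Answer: -2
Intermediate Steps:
m(P, G) = 8 + G
Q = 4 (Q = 2*2 = 4)
E(w) = (8 + 2*w)/(4 + w) (E(w) = (w + (8 + w))/(w + 4) = (8 + 2*w)/(4 + w))
E(-15)/O(T) = 2/(-1) = 2*(-1) = -2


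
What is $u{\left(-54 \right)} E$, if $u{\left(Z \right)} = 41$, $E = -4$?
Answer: $-164$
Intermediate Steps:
$u{\left(-54 \right)} E = 41 \left(-4\right) = -164$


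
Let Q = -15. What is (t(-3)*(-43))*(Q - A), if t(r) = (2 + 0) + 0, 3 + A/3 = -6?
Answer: -1032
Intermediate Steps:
A = -27 (A = -9 + 3*(-6) = -9 - 18 = -27)
t(r) = 2 (t(r) = 2 + 0 = 2)
(t(-3)*(-43))*(Q - A) = (2*(-43))*(-15 - 1*(-27)) = -86*(-15 + 27) = -86*12 = -1032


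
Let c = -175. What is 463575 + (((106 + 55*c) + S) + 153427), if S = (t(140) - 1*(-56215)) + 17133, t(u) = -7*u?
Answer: 679851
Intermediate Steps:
S = 72368 (S = (-7*140 - 1*(-56215)) + 17133 = (-980 + 56215) + 17133 = 55235 + 17133 = 72368)
463575 + (((106 + 55*c) + S) + 153427) = 463575 + (((106 + 55*(-175)) + 72368) + 153427) = 463575 + (((106 - 9625) + 72368) + 153427) = 463575 + ((-9519 + 72368) + 153427) = 463575 + (62849 + 153427) = 463575 + 216276 = 679851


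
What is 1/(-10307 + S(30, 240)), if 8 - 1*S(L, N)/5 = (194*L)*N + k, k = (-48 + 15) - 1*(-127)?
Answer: -1/6994737 ≈ -1.4296e-7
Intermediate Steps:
k = 94 (k = -33 + 127 = 94)
S(L, N) = -430 - 970*L*N (S(L, N) = 40 - 5*((194*L)*N + 94) = 40 - 5*(194*L*N + 94) = 40 - 5*(94 + 194*L*N) = 40 + (-470 - 970*L*N) = -430 - 970*L*N)
1/(-10307 + S(30, 240)) = 1/(-10307 + (-430 - 970*30*240)) = 1/(-10307 + (-430 - 6984000)) = 1/(-10307 - 6984430) = 1/(-6994737) = -1/6994737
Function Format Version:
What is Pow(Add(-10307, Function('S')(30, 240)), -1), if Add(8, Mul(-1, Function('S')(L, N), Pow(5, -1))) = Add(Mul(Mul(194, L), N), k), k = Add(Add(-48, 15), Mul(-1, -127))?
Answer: Rational(-1, 6994737) ≈ -1.4296e-7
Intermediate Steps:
k = 94 (k = Add(-33, 127) = 94)
Function('S')(L, N) = Add(-430, Mul(-970, L, N)) (Function('S')(L, N) = Add(40, Mul(-5, Add(Mul(Mul(194, L), N), 94))) = Add(40, Mul(-5, Add(Mul(194, L, N), 94))) = Add(40, Mul(-5, Add(94, Mul(194, L, N)))) = Add(40, Add(-470, Mul(-970, L, N))) = Add(-430, Mul(-970, L, N)))
Pow(Add(-10307, Function('S')(30, 240)), -1) = Pow(Add(-10307, Add(-430, Mul(-970, 30, 240))), -1) = Pow(Add(-10307, Add(-430, -6984000)), -1) = Pow(Add(-10307, -6984430), -1) = Pow(-6994737, -1) = Rational(-1, 6994737)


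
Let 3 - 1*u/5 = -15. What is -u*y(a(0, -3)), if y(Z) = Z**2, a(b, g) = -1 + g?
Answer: -1440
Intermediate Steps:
u = 90 (u = 15 - 5*(-15) = 15 + 75 = 90)
-u*y(a(0, -3)) = -90*(-1 - 3)**2 = -90*(-4)**2 = -90*16 = -1*1440 = -1440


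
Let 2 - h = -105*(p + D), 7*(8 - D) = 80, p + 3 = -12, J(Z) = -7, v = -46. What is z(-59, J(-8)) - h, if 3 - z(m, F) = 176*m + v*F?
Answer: 11998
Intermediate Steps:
p = -15 (p = -3 - 12 = -15)
D = -24/7 (D = 8 - ⅐*80 = 8 - 80/7 = -24/7 ≈ -3.4286)
z(m, F) = 3 - 176*m + 46*F (z(m, F) = 3 - (176*m - 46*F) = 3 - (-46*F + 176*m) = 3 + (-176*m + 46*F) = 3 - 176*m + 46*F)
h = -1933 (h = 2 - (-105)*(-15 - 24/7) = 2 - (-105)*(-129)/7 = 2 - 1*1935 = 2 - 1935 = -1933)
z(-59, J(-8)) - h = (3 - 176*(-59) + 46*(-7)) - 1*(-1933) = (3 + 10384 - 322) + 1933 = 10065 + 1933 = 11998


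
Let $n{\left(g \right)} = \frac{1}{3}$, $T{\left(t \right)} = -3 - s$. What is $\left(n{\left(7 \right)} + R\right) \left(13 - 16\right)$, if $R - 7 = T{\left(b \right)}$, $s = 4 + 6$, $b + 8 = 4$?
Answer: $17$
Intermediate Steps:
$b = -4$ ($b = -8 + 4 = -4$)
$s = 10$
$T{\left(t \right)} = -13$ ($T{\left(t \right)} = -3 - 10 = -13$)
$R = -6$ ($R = 7 - 13 = -6$)
$n{\left(g \right)} = \frac{1}{3}$
$\left(n{\left(7 \right)} + R\right) \left(13 - 16\right) = \left(\frac{1}{3} - 6\right) \left(13 - 16\right) = - \frac{17 \left(13 - 16\right)}{3} = \left(- \frac{17}{3}\right) \left(-3\right) = 17$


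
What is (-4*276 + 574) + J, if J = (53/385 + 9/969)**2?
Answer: -8195674054174/15464166025 ≈ -529.98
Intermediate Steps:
J = 333939076/15464166025 (J = (53*(1/385) + 9*(1/969))**2 = (53/385 + 3/323)**2 = (18274/124355)**2 = 333939076/15464166025 ≈ 0.021594)
(-4*276 + 574) + J = (-4*276 + 574) + 333939076/15464166025 = (-1104 + 574) + 333939076/15464166025 = -530 + 333939076/15464166025 = -8195674054174/15464166025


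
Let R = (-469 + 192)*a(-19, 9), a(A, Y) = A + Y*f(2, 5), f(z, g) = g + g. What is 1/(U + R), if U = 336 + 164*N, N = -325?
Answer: -1/72631 ≈ -1.3768e-5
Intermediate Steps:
f(z, g) = 2*g
a(A, Y) = A + 10*Y (a(A, Y) = A + Y*(2*5) = A + Y*10 = A + 10*Y)
R = -19667 (R = (-469 + 192)*(-19 + 10*9) = -277*(-19 + 90) = -277*71 = -19667)
U = -52964 (U = 336 + 164*(-325) = 336 - 53300 = -52964)
1/(U + R) = 1/(-52964 - 19667) = 1/(-72631) = -1/72631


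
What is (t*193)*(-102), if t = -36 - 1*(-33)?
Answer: 59058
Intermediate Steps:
t = -3 (t = -36 + 33 = -3)
(t*193)*(-102) = -3*193*(-102) = -579*(-102) = 59058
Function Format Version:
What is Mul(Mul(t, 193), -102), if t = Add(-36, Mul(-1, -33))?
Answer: 59058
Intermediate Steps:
t = -3 (t = Add(-36, 33) = -3)
Mul(Mul(t, 193), -102) = Mul(Mul(-3, 193), -102) = Mul(-579, -102) = 59058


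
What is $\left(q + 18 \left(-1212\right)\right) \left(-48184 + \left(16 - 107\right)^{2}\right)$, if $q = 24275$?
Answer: $-98121477$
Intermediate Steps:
$\left(q + 18 \left(-1212\right)\right) \left(-48184 + \left(16 - 107\right)^{2}\right) = \left(24275 + 18 \left(-1212\right)\right) \left(-48184 + \left(16 - 107\right)^{2}\right) = \left(24275 - 21816\right) \left(-48184 + \left(-91\right)^{2}\right) = 2459 \left(-48184 + 8281\right) = 2459 \left(-39903\right) = -98121477$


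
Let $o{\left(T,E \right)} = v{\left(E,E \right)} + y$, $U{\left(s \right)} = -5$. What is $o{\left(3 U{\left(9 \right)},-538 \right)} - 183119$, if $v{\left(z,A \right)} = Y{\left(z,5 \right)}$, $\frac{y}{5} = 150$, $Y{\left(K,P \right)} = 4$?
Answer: $-182365$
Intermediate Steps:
$y = 750$ ($y = 5 \cdot 150 = 750$)
$v{\left(z,A \right)} = 4$
$o{\left(T,E \right)} = 754$ ($o{\left(T,E \right)} = 4 + 750 = 754$)
$o{\left(3 U{\left(9 \right)},-538 \right)} - 183119 = 754 - 183119 = -182365$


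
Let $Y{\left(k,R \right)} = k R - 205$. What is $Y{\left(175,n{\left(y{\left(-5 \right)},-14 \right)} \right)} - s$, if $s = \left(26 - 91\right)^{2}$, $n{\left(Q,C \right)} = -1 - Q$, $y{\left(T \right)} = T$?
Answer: $-3730$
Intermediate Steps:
$Y{\left(k,R \right)} = -205 + R k$ ($Y{\left(k,R \right)} = R k - 205 = -205 + R k$)
$s = 4225$ ($s = \left(-65\right)^{2} = 4225$)
$Y{\left(175,n{\left(y{\left(-5 \right)},-14 \right)} \right)} - s = \left(-205 + \left(-1 - -5\right) 175\right) - 4225 = \left(-205 + \left(-1 + 5\right) 175\right) - 4225 = \left(-205 + 4 \cdot 175\right) - 4225 = \left(-205 + 700\right) - 4225 = 495 - 4225 = -3730$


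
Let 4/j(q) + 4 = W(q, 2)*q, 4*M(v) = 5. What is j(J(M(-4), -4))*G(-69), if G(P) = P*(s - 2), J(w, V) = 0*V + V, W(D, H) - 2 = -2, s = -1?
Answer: -207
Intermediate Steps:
M(v) = 5/4 (M(v) = (¼)*5 = 5/4)
W(D, H) = 0 (W(D, H) = 2 - 2 = 0)
J(w, V) = V (J(w, V) = 0 + V = V)
G(P) = -3*P (G(P) = P*(-1 - 2) = P*(-3) = -3*P)
j(q) = -1 (j(q) = 4/(-4 + 0*q) = 4/(-4 + 0) = 4/(-4) = 4*(-¼) = -1)
j(J(M(-4), -4))*G(-69) = -(-3)*(-69) = -1*207 = -207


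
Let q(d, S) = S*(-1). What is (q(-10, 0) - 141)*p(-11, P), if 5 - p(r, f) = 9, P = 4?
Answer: 564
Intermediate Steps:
p(r, f) = -4 (p(r, f) = 5 - 1*9 = 5 - 9 = -4)
q(d, S) = -S
(q(-10, 0) - 141)*p(-11, P) = (-1*0 - 141)*(-4) = (0 - 141)*(-4) = -141*(-4) = 564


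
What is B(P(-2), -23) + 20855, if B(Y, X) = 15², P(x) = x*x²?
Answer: 21080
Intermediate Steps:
P(x) = x³
B(Y, X) = 225
B(P(-2), -23) + 20855 = 225 + 20855 = 21080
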